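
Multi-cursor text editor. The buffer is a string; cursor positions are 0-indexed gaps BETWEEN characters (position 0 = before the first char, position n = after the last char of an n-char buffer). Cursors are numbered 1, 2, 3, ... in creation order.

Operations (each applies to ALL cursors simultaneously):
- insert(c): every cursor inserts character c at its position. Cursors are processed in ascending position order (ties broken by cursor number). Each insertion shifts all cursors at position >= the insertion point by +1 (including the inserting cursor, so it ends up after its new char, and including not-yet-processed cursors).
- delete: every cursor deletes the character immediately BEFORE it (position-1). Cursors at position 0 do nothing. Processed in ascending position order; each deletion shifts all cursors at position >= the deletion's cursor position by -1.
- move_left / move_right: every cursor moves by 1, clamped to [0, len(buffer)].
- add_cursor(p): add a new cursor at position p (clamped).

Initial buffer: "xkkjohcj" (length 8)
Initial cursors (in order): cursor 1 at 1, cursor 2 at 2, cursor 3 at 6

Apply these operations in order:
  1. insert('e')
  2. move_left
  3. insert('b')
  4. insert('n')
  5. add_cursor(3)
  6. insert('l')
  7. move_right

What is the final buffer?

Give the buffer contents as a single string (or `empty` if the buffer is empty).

After op 1 (insert('e')): buffer="xekekjohecj" (len 11), cursors c1@2 c2@4 c3@9, authorship .1.2....3..
After op 2 (move_left): buffer="xekekjohecj" (len 11), cursors c1@1 c2@3 c3@8, authorship .1.2....3..
After op 3 (insert('b')): buffer="xbekbekjohbecj" (len 14), cursors c1@2 c2@5 c3@11, authorship .11.22....33..
After op 4 (insert('n')): buffer="xbnekbnekjohbnecj" (len 17), cursors c1@3 c2@7 c3@14, authorship .111.222....333..
After op 5 (add_cursor(3)): buffer="xbnekbnekjohbnecj" (len 17), cursors c1@3 c4@3 c2@7 c3@14, authorship .111.222....333..
After op 6 (insert('l')): buffer="xbnllekbnlekjohbnlecj" (len 21), cursors c1@5 c4@5 c2@10 c3@18, authorship .11141.2222....3333..
After op 7 (move_right): buffer="xbnllekbnlekjohbnlecj" (len 21), cursors c1@6 c4@6 c2@11 c3@19, authorship .11141.2222....3333..

Answer: xbnllekbnlekjohbnlecj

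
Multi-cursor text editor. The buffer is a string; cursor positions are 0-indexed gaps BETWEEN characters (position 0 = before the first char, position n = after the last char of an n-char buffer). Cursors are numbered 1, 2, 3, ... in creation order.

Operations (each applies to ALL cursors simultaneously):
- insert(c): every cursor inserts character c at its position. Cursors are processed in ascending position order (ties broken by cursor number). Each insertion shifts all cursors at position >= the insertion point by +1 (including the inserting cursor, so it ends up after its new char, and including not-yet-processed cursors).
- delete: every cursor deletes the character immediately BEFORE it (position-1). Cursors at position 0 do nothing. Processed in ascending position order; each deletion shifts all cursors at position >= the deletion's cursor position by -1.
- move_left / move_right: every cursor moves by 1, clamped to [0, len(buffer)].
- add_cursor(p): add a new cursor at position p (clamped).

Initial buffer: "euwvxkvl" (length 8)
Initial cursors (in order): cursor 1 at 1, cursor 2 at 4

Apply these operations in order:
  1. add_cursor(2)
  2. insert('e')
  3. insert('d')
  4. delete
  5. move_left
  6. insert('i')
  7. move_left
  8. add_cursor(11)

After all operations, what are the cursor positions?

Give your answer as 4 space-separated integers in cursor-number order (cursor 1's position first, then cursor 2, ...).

Answer: 1 8 4 11

Derivation:
After op 1 (add_cursor(2)): buffer="euwvxkvl" (len 8), cursors c1@1 c3@2 c2@4, authorship ........
After op 2 (insert('e')): buffer="eeuewvexkvl" (len 11), cursors c1@2 c3@4 c2@7, authorship .1.3..2....
After op 3 (insert('d')): buffer="eeduedwvedxkvl" (len 14), cursors c1@3 c3@6 c2@10, authorship .11.33..22....
After op 4 (delete): buffer="eeuewvexkvl" (len 11), cursors c1@2 c3@4 c2@7, authorship .1.3..2....
After op 5 (move_left): buffer="eeuewvexkvl" (len 11), cursors c1@1 c3@3 c2@6, authorship .1.3..2....
After op 6 (insert('i')): buffer="eieuiewviexkvl" (len 14), cursors c1@2 c3@5 c2@9, authorship .11.33..22....
After op 7 (move_left): buffer="eieuiewviexkvl" (len 14), cursors c1@1 c3@4 c2@8, authorship .11.33..22....
After op 8 (add_cursor(11)): buffer="eieuiewviexkvl" (len 14), cursors c1@1 c3@4 c2@8 c4@11, authorship .11.33..22....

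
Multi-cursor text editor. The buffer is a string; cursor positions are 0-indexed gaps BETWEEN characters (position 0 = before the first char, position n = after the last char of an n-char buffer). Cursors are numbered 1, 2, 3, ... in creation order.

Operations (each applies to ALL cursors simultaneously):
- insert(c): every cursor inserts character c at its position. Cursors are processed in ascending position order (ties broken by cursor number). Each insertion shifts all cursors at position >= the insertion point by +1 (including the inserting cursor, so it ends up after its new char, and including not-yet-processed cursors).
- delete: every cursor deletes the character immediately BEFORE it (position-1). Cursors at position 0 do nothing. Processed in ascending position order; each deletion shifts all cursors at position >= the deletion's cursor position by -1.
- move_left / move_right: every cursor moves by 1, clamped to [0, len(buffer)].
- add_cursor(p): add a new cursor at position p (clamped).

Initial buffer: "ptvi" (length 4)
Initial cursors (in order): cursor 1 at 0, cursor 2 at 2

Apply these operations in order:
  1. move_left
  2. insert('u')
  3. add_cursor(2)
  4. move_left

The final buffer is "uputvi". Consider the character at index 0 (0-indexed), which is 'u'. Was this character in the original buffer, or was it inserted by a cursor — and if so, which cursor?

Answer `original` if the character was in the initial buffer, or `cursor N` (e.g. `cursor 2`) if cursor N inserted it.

After op 1 (move_left): buffer="ptvi" (len 4), cursors c1@0 c2@1, authorship ....
After op 2 (insert('u')): buffer="uputvi" (len 6), cursors c1@1 c2@3, authorship 1.2...
After op 3 (add_cursor(2)): buffer="uputvi" (len 6), cursors c1@1 c3@2 c2@3, authorship 1.2...
After op 4 (move_left): buffer="uputvi" (len 6), cursors c1@0 c3@1 c2@2, authorship 1.2...
Authorship (.=original, N=cursor N): 1 . 2 . . .
Index 0: author = 1

Answer: cursor 1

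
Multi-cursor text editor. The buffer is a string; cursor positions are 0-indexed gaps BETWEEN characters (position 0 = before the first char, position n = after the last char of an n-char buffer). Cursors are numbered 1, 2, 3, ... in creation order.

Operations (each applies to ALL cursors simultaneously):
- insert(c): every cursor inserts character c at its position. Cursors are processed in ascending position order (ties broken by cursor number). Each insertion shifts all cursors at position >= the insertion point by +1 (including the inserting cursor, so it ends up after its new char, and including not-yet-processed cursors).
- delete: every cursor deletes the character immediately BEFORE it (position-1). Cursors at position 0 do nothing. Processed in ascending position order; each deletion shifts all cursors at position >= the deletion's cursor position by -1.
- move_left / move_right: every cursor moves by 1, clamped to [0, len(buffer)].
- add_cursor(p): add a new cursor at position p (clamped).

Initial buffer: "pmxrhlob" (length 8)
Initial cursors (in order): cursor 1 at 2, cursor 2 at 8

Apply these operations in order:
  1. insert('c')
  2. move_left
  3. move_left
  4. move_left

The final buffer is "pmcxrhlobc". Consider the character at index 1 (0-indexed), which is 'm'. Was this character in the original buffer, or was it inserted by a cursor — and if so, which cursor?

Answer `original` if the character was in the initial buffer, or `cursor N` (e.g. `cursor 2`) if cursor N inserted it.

Answer: original

Derivation:
After op 1 (insert('c')): buffer="pmcxrhlobc" (len 10), cursors c1@3 c2@10, authorship ..1......2
After op 2 (move_left): buffer="pmcxrhlobc" (len 10), cursors c1@2 c2@9, authorship ..1......2
After op 3 (move_left): buffer="pmcxrhlobc" (len 10), cursors c1@1 c2@8, authorship ..1......2
After op 4 (move_left): buffer="pmcxrhlobc" (len 10), cursors c1@0 c2@7, authorship ..1......2
Authorship (.=original, N=cursor N): . . 1 . . . . . . 2
Index 1: author = original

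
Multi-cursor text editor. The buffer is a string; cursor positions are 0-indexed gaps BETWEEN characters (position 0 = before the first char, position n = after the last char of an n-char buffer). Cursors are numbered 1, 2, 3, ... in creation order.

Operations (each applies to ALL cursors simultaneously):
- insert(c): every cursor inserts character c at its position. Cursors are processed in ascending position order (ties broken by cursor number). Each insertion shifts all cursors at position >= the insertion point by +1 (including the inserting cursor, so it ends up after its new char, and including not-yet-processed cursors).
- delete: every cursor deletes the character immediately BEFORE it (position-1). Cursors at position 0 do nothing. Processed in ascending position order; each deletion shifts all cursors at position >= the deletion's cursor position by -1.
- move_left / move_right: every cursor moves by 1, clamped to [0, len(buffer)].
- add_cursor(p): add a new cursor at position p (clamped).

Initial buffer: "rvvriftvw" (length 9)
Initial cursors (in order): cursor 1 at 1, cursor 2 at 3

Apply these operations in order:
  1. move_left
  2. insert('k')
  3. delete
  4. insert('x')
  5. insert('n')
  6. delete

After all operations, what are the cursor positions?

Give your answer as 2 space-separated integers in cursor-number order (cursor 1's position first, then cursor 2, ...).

After op 1 (move_left): buffer="rvvriftvw" (len 9), cursors c1@0 c2@2, authorship .........
After op 2 (insert('k')): buffer="krvkvriftvw" (len 11), cursors c1@1 c2@4, authorship 1..2.......
After op 3 (delete): buffer="rvvriftvw" (len 9), cursors c1@0 c2@2, authorship .........
After op 4 (insert('x')): buffer="xrvxvriftvw" (len 11), cursors c1@1 c2@4, authorship 1..2.......
After op 5 (insert('n')): buffer="xnrvxnvriftvw" (len 13), cursors c1@2 c2@6, authorship 11..22.......
After op 6 (delete): buffer="xrvxvriftvw" (len 11), cursors c1@1 c2@4, authorship 1..2.......

Answer: 1 4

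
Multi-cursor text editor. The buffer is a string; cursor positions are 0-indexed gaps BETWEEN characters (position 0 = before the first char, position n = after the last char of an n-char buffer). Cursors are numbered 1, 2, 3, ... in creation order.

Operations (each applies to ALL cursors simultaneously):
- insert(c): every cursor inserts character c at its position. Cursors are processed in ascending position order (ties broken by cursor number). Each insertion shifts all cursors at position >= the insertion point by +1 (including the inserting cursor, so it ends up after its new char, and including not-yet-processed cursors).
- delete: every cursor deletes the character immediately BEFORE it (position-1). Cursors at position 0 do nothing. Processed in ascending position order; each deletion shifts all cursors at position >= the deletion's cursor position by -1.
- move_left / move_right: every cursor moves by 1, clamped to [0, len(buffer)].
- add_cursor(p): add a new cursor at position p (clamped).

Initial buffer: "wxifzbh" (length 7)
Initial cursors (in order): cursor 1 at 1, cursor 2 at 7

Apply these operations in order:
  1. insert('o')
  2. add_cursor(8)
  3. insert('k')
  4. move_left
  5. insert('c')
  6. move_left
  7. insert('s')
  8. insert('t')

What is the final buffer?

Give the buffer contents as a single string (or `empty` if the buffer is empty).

After op 1 (insert('o')): buffer="woxifzbho" (len 9), cursors c1@2 c2@9, authorship .1......2
After op 2 (add_cursor(8)): buffer="woxifzbho" (len 9), cursors c1@2 c3@8 c2@9, authorship .1......2
After op 3 (insert('k')): buffer="wokxifzbhkok" (len 12), cursors c1@3 c3@10 c2@12, authorship .11......322
After op 4 (move_left): buffer="wokxifzbhkok" (len 12), cursors c1@2 c3@9 c2@11, authorship .11......322
After op 5 (insert('c')): buffer="wockxifzbhckock" (len 15), cursors c1@3 c3@11 c2@14, authorship .111......33222
After op 6 (move_left): buffer="wockxifzbhckock" (len 15), cursors c1@2 c3@10 c2@13, authorship .111......33222
After op 7 (insert('s')): buffer="wosckxifzbhsckosck" (len 18), cursors c1@3 c3@12 c2@16, authorship .1111......3332222
After op 8 (insert('t')): buffer="wostckxifzbhstckostck" (len 21), cursors c1@4 c3@14 c2@19, authorship .11111......333322222

Answer: wostckxifzbhstckostck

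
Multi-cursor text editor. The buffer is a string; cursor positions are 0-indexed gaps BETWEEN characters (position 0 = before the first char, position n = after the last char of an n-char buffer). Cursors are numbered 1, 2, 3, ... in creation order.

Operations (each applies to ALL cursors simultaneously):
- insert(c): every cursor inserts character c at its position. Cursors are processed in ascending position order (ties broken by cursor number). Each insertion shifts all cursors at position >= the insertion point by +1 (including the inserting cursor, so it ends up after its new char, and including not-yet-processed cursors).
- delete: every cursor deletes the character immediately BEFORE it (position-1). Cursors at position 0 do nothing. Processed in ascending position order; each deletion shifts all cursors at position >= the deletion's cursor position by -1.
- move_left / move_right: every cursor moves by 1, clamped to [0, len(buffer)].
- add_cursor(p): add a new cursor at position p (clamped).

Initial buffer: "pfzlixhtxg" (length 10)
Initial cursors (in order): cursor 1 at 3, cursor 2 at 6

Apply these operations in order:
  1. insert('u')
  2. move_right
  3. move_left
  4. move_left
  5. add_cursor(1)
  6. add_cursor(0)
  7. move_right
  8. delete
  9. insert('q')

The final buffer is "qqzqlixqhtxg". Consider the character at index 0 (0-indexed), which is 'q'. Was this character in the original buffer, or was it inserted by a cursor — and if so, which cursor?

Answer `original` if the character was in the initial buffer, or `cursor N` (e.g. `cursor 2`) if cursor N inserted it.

After op 1 (insert('u')): buffer="pfzulixuhtxg" (len 12), cursors c1@4 c2@8, authorship ...1...2....
After op 2 (move_right): buffer="pfzulixuhtxg" (len 12), cursors c1@5 c2@9, authorship ...1...2....
After op 3 (move_left): buffer="pfzulixuhtxg" (len 12), cursors c1@4 c2@8, authorship ...1...2....
After op 4 (move_left): buffer="pfzulixuhtxg" (len 12), cursors c1@3 c2@7, authorship ...1...2....
After op 5 (add_cursor(1)): buffer="pfzulixuhtxg" (len 12), cursors c3@1 c1@3 c2@7, authorship ...1...2....
After op 6 (add_cursor(0)): buffer="pfzulixuhtxg" (len 12), cursors c4@0 c3@1 c1@3 c2@7, authorship ...1...2....
After op 7 (move_right): buffer="pfzulixuhtxg" (len 12), cursors c4@1 c3@2 c1@4 c2@8, authorship ...1...2....
After op 8 (delete): buffer="zlixhtxg" (len 8), cursors c3@0 c4@0 c1@1 c2@4, authorship ........
After op 9 (insert('q')): buffer="qqzqlixqhtxg" (len 12), cursors c3@2 c4@2 c1@4 c2@8, authorship 34.1...2....
Authorship (.=original, N=cursor N): 3 4 . 1 . . . 2 . . . .
Index 0: author = 3

Answer: cursor 3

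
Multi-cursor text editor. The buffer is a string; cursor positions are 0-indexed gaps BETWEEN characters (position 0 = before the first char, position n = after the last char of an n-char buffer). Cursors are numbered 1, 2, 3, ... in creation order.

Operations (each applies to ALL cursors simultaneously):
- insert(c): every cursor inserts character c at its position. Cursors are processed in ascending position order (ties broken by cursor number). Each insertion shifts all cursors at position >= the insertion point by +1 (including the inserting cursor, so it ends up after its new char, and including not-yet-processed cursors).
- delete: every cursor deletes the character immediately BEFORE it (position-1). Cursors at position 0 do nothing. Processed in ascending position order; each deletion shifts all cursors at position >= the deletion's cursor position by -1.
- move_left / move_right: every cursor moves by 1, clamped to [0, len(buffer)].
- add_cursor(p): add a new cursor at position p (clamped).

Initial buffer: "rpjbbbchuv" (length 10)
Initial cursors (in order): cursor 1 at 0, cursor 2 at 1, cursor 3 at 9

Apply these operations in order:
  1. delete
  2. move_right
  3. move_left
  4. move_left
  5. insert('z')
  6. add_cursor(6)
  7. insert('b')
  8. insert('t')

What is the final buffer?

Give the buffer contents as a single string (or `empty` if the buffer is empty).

After op 1 (delete): buffer="pjbbbchv" (len 8), cursors c1@0 c2@0 c3@7, authorship ........
After op 2 (move_right): buffer="pjbbbchv" (len 8), cursors c1@1 c2@1 c3@8, authorship ........
After op 3 (move_left): buffer="pjbbbchv" (len 8), cursors c1@0 c2@0 c3@7, authorship ........
After op 4 (move_left): buffer="pjbbbchv" (len 8), cursors c1@0 c2@0 c3@6, authorship ........
After op 5 (insert('z')): buffer="zzpjbbbczhv" (len 11), cursors c1@2 c2@2 c3@9, authorship 12......3..
After op 6 (add_cursor(6)): buffer="zzpjbbbczhv" (len 11), cursors c1@2 c2@2 c4@6 c3@9, authorship 12......3..
After op 7 (insert('b')): buffer="zzbbpjbbbbczbhv" (len 15), cursors c1@4 c2@4 c4@9 c3@13, authorship 1212....4..33..
After op 8 (insert('t')): buffer="zzbbttpjbbbtbczbthv" (len 19), cursors c1@6 c2@6 c4@12 c3@17, authorship 121212....44..333..

Answer: zzbbttpjbbbtbczbthv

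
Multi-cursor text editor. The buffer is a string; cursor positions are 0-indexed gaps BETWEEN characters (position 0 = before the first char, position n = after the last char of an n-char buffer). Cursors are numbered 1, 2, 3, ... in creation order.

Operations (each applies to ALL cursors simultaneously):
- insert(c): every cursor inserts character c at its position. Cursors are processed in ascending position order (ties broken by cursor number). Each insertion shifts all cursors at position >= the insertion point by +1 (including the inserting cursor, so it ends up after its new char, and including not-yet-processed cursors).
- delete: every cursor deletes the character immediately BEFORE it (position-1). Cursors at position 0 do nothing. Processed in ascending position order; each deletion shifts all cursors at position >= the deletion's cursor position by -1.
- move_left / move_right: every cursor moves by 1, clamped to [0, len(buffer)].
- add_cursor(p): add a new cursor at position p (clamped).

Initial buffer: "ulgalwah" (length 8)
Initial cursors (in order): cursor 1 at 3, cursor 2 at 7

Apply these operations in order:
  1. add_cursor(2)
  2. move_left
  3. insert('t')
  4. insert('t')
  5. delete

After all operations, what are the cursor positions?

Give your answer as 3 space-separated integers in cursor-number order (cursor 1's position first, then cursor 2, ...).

Answer: 4 9 2

Derivation:
After op 1 (add_cursor(2)): buffer="ulgalwah" (len 8), cursors c3@2 c1@3 c2@7, authorship ........
After op 2 (move_left): buffer="ulgalwah" (len 8), cursors c3@1 c1@2 c2@6, authorship ........
After op 3 (insert('t')): buffer="utltgalwtah" (len 11), cursors c3@2 c1@4 c2@9, authorship .3.1....2..
After op 4 (insert('t')): buffer="uttlttgalwttah" (len 14), cursors c3@3 c1@6 c2@12, authorship .33.11....22..
After op 5 (delete): buffer="utltgalwtah" (len 11), cursors c3@2 c1@4 c2@9, authorship .3.1....2..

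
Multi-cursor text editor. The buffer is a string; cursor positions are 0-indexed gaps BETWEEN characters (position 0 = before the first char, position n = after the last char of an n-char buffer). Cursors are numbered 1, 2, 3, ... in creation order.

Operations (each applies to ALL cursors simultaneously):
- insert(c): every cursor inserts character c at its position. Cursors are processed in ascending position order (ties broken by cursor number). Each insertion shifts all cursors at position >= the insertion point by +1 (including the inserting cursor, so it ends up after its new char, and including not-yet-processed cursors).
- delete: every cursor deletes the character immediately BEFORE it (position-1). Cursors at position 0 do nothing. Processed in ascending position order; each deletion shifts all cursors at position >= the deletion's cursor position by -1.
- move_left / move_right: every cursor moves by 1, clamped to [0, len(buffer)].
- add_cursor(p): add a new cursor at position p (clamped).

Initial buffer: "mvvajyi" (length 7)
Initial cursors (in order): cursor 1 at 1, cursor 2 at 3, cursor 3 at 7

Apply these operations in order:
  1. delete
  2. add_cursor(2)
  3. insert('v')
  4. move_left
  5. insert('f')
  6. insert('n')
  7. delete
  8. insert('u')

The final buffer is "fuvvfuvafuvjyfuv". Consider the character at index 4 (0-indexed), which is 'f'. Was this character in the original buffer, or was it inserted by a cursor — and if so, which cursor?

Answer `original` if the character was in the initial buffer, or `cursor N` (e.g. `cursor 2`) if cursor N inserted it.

Answer: cursor 2

Derivation:
After op 1 (delete): buffer="vajy" (len 4), cursors c1@0 c2@1 c3@4, authorship ....
After op 2 (add_cursor(2)): buffer="vajy" (len 4), cursors c1@0 c2@1 c4@2 c3@4, authorship ....
After op 3 (insert('v')): buffer="vvvavjyv" (len 8), cursors c1@1 c2@3 c4@5 c3@8, authorship 1.2.4..3
After op 4 (move_left): buffer="vvvavjyv" (len 8), cursors c1@0 c2@2 c4@4 c3@7, authorship 1.2.4..3
After op 5 (insert('f')): buffer="fvvfvafvjyfv" (len 12), cursors c1@1 c2@4 c4@7 c3@11, authorship 11.22.44..33
After op 6 (insert('n')): buffer="fnvvfnvafnvjyfnv" (len 16), cursors c1@2 c2@6 c4@10 c3@15, authorship 111.222.444..333
After op 7 (delete): buffer="fvvfvafvjyfv" (len 12), cursors c1@1 c2@4 c4@7 c3@11, authorship 11.22.44..33
After op 8 (insert('u')): buffer="fuvvfuvafuvjyfuv" (len 16), cursors c1@2 c2@6 c4@10 c3@15, authorship 111.222.444..333
Authorship (.=original, N=cursor N): 1 1 1 . 2 2 2 . 4 4 4 . . 3 3 3
Index 4: author = 2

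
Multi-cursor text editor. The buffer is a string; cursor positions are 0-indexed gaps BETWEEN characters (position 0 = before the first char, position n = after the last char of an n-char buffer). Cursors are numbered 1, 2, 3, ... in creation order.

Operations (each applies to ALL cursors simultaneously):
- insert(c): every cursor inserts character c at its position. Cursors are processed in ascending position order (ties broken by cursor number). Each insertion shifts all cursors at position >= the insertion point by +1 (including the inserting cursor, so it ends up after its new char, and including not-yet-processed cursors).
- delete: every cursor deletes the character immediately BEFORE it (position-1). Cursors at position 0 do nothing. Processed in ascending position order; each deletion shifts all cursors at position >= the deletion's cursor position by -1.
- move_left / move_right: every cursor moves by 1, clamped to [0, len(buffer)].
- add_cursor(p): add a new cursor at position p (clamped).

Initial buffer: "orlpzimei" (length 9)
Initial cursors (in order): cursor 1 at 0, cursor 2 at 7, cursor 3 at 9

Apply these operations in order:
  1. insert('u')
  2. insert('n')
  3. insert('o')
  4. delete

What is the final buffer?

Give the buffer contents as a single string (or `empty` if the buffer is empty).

Answer: unorlpzimuneiun

Derivation:
After op 1 (insert('u')): buffer="uorlpzimueiu" (len 12), cursors c1@1 c2@9 c3@12, authorship 1.......2..3
After op 2 (insert('n')): buffer="unorlpzimuneiun" (len 15), cursors c1@2 c2@11 c3@15, authorship 11.......22..33
After op 3 (insert('o')): buffer="unoorlpzimunoeiuno" (len 18), cursors c1@3 c2@13 c3@18, authorship 111.......222..333
After op 4 (delete): buffer="unorlpzimuneiun" (len 15), cursors c1@2 c2@11 c3@15, authorship 11.......22..33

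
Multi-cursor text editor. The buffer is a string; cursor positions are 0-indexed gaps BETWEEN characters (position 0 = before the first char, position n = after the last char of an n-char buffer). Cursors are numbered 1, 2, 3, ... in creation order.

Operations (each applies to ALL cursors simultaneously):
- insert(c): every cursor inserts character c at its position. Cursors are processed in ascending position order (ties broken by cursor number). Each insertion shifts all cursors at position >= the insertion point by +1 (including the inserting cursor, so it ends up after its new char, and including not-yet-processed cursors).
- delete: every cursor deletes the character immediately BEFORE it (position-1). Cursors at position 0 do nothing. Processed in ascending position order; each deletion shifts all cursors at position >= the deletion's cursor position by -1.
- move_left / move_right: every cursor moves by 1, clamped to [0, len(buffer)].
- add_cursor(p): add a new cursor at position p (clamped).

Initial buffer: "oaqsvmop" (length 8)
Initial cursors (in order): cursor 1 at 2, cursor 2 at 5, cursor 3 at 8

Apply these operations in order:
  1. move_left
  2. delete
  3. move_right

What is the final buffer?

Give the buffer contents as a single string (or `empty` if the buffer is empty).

Answer: aqvmp

Derivation:
After op 1 (move_left): buffer="oaqsvmop" (len 8), cursors c1@1 c2@4 c3@7, authorship ........
After op 2 (delete): buffer="aqvmp" (len 5), cursors c1@0 c2@2 c3@4, authorship .....
After op 3 (move_right): buffer="aqvmp" (len 5), cursors c1@1 c2@3 c3@5, authorship .....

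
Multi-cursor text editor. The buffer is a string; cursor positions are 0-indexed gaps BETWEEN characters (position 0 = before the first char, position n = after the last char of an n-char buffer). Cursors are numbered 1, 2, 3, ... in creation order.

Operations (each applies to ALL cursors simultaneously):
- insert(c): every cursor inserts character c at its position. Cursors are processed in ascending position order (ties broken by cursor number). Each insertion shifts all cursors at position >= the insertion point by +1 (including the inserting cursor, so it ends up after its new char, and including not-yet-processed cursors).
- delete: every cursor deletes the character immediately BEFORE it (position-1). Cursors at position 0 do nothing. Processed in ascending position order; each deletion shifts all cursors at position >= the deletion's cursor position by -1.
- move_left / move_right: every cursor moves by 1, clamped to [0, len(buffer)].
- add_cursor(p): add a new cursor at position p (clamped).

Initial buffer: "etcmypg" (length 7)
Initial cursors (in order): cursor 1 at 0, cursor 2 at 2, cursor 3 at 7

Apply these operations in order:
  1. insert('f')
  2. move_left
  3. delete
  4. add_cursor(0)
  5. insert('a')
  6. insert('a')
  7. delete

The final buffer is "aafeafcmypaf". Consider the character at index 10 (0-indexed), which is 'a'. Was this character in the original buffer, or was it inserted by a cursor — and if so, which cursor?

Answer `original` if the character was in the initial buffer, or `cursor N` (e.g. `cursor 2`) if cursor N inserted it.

Answer: cursor 3

Derivation:
After op 1 (insert('f')): buffer="fetfcmypgf" (len 10), cursors c1@1 c2@4 c3@10, authorship 1..2.....3
After op 2 (move_left): buffer="fetfcmypgf" (len 10), cursors c1@0 c2@3 c3@9, authorship 1..2.....3
After op 3 (delete): buffer="fefcmypf" (len 8), cursors c1@0 c2@2 c3@7, authorship 1.2....3
After op 4 (add_cursor(0)): buffer="fefcmypf" (len 8), cursors c1@0 c4@0 c2@2 c3@7, authorship 1.2....3
After op 5 (insert('a')): buffer="aafeafcmypaf" (len 12), cursors c1@2 c4@2 c2@5 c3@11, authorship 141.22....33
After op 6 (insert('a')): buffer="aaaafeaafcmypaaf" (len 16), cursors c1@4 c4@4 c2@8 c3@15, authorship 14141.222....333
After op 7 (delete): buffer="aafeafcmypaf" (len 12), cursors c1@2 c4@2 c2@5 c3@11, authorship 141.22....33
Authorship (.=original, N=cursor N): 1 4 1 . 2 2 . . . . 3 3
Index 10: author = 3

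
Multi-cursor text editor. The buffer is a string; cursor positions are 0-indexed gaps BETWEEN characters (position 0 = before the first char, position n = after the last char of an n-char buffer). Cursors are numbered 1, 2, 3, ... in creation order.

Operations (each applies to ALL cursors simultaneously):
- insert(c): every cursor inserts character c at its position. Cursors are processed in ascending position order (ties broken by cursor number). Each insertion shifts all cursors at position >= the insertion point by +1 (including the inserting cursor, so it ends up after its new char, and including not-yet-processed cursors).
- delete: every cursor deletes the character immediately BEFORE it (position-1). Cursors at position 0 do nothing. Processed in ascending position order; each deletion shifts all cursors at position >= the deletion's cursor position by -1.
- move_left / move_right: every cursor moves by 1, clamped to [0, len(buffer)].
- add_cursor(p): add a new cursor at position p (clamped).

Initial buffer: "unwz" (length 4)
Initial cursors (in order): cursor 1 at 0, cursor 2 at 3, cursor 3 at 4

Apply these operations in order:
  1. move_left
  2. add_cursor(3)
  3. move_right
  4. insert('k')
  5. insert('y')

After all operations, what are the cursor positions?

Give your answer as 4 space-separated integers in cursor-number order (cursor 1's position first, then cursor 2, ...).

After op 1 (move_left): buffer="unwz" (len 4), cursors c1@0 c2@2 c3@3, authorship ....
After op 2 (add_cursor(3)): buffer="unwz" (len 4), cursors c1@0 c2@2 c3@3 c4@3, authorship ....
After op 3 (move_right): buffer="unwz" (len 4), cursors c1@1 c2@3 c3@4 c4@4, authorship ....
After op 4 (insert('k')): buffer="uknwkzkk" (len 8), cursors c1@2 c2@5 c3@8 c4@8, authorship .1..2.34
After op 5 (insert('y')): buffer="ukynwkyzkkyy" (len 12), cursors c1@3 c2@7 c3@12 c4@12, authorship .11..22.3434

Answer: 3 7 12 12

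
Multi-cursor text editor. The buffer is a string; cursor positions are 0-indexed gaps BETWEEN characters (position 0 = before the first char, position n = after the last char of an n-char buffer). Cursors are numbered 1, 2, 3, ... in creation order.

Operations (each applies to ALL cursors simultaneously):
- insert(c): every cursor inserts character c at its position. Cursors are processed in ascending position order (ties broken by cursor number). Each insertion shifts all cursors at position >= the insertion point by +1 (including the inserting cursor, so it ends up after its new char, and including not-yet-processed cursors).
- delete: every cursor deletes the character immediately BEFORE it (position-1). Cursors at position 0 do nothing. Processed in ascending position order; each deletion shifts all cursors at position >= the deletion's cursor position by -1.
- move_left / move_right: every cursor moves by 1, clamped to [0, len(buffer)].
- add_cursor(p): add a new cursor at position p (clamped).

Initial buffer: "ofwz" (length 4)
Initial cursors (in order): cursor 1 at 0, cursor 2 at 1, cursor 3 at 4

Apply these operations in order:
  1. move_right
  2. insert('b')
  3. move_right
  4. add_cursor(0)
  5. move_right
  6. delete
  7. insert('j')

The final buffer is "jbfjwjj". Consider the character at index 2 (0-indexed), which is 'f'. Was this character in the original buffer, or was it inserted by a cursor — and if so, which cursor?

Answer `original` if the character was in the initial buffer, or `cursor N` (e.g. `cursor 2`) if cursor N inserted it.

After op 1 (move_right): buffer="ofwz" (len 4), cursors c1@1 c2@2 c3@4, authorship ....
After op 2 (insert('b')): buffer="obfbwzb" (len 7), cursors c1@2 c2@4 c3@7, authorship .1.2..3
After op 3 (move_right): buffer="obfbwzb" (len 7), cursors c1@3 c2@5 c3@7, authorship .1.2..3
After op 4 (add_cursor(0)): buffer="obfbwzb" (len 7), cursors c4@0 c1@3 c2@5 c3@7, authorship .1.2..3
After op 5 (move_right): buffer="obfbwzb" (len 7), cursors c4@1 c1@4 c2@6 c3@7, authorship .1.2..3
After op 6 (delete): buffer="bfw" (len 3), cursors c4@0 c1@2 c2@3 c3@3, authorship 1..
After op 7 (insert('j')): buffer="jbfjwjj" (len 7), cursors c4@1 c1@4 c2@7 c3@7, authorship 41.1.23
Authorship (.=original, N=cursor N): 4 1 . 1 . 2 3
Index 2: author = original

Answer: original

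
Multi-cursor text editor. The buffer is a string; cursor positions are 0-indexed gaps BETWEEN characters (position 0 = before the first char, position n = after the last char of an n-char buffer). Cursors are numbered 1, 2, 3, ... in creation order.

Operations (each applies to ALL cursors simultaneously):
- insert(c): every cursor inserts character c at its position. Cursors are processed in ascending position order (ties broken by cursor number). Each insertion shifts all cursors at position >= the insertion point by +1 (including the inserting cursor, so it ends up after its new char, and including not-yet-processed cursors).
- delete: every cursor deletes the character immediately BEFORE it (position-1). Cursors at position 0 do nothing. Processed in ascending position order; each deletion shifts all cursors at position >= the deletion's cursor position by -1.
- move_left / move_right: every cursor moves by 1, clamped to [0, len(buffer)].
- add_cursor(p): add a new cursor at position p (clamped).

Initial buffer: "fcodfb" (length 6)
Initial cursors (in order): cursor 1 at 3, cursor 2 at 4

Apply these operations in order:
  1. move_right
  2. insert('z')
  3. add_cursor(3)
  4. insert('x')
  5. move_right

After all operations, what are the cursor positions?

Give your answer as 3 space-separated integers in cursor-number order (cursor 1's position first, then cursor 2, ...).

After op 1 (move_right): buffer="fcodfb" (len 6), cursors c1@4 c2@5, authorship ......
After op 2 (insert('z')): buffer="fcodzfzb" (len 8), cursors c1@5 c2@7, authorship ....1.2.
After op 3 (add_cursor(3)): buffer="fcodzfzb" (len 8), cursors c3@3 c1@5 c2@7, authorship ....1.2.
After op 4 (insert('x')): buffer="fcoxdzxfzxb" (len 11), cursors c3@4 c1@7 c2@10, authorship ...3.11.22.
After op 5 (move_right): buffer="fcoxdzxfzxb" (len 11), cursors c3@5 c1@8 c2@11, authorship ...3.11.22.

Answer: 8 11 5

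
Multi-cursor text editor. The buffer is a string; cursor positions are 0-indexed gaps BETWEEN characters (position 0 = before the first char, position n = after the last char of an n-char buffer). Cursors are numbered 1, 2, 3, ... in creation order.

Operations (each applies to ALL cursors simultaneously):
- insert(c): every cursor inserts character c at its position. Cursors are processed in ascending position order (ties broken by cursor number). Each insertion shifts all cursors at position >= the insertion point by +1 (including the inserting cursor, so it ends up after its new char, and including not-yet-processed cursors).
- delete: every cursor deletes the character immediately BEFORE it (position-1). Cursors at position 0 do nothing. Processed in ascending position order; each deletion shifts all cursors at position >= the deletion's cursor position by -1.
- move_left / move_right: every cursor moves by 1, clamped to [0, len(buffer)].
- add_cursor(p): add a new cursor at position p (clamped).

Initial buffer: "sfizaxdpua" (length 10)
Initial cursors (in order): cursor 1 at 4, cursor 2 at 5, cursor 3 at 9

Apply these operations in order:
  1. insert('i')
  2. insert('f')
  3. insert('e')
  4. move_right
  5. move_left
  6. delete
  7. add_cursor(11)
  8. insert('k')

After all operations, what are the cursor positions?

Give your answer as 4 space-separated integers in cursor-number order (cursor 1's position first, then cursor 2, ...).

After op 1 (insert('i')): buffer="sfiziaixdpuia" (len 13), cursors c1@5 c2@7 c3@12, authorship ....1.2....3.
After op 2 (insert('f')): buffer="sfizifaifxdpuifa" (len 16), cursors c1@6 c2@9 c3@15, authorship ....11.22....33.
After op 3 (insert('e')): buffer="sfizifeaifexdpuifea" (len 19), cursors c1@7 c2@11 c3@18, authorship ....111.222....333.
After op 4 (move_right): buffer="sfizifeaifexdpuifea" (len 19), cursors c1@8 c2@12 c3@19, authorship ....111.222....333.
After op 5 (move_left): buffer="sfizifeaifexdpuifea" (len 19), cursors c1@7 c2@11 c3@18, authorship ....111.222....333.
After op 6 (delete): buffer="sfizifaifxdpuifa" (len 16), cursors c1@6 c2@9 c3@15, authorship ....11.22....33.
After op 7 (add_cursor(11)): buffer="sfizifaifxdpuifa" (len 16), cursors c1@6 c2@9 c4@11 c3@15, authorship ....11.22....33.
After op 8 (insert('k')): buffer="sfizifkaifkxdkpuifka" (len 20), cursors c1@7 c2@11 c4@14 c3@19, authorship ....111.222..4..333.

Answer: 7 11 19 14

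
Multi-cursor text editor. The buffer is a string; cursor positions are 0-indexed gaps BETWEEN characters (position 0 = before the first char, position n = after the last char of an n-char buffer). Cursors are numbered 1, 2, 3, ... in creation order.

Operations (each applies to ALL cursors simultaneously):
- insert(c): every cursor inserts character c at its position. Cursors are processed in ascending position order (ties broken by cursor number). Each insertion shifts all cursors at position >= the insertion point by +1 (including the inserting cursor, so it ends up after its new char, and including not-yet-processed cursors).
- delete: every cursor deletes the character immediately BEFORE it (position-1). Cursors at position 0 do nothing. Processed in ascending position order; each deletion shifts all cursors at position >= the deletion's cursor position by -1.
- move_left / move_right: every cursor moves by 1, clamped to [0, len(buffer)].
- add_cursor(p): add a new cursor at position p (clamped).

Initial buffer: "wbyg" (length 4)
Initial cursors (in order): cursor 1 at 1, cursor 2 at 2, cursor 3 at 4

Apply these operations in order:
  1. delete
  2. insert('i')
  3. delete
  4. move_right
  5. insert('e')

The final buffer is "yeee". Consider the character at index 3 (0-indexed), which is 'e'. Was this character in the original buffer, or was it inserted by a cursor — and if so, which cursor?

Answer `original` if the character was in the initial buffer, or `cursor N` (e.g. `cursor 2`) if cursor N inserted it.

After op 1 (delete): buffer="y" (len 1), cursors c1@0 c2@0 c3@1, authorship .
After op 2 (insert('i')): buffer="iiyi" (len 4), cursors c1@2 c2@2 c3@4, authorship 12.3
After op 3 (delete): buffer="y" (len 1), cursors c1@0 c2@0 c3@1, authorship .
After op 4 (move_right): buffer="y" (len 1), cursors c1@1 c2@1 c3@1, authorship .
After op 5 (insert('e')): buffer="yeee" (len 4), cursors c1@4 c2@4 c3@4, authorship .123
Authorship (.=original, N=cursor N): . 1 2 3
Index 3: author = 3

Answer: cursor 3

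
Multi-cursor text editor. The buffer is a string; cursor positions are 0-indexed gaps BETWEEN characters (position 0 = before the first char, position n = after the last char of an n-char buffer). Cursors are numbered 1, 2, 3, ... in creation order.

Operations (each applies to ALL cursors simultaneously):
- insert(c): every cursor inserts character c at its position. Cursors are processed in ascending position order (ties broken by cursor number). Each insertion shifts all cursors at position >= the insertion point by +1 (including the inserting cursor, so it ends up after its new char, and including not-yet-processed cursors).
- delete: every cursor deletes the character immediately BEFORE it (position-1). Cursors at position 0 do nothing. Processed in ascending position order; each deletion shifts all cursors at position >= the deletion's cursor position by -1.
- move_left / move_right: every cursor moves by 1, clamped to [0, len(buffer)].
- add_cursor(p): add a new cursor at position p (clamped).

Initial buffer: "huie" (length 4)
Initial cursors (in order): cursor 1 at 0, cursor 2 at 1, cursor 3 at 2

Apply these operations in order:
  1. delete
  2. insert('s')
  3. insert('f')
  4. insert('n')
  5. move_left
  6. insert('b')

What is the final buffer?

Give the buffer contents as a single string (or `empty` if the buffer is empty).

After op 1 (delete): buffer="ie" (len 2), cursors c1@0 c2@0 c3@0, authorship ..
After op 2 (insert('s')): buffer="sssie" (len 5), cursors c1@3 c2@3 c3@3, authorship 123..
After op 3 (insert('f')): buffer="sssfffie" (len 8), cursors c1@6 c2@6 c3@6, authorship 123123..
After op 4 (insert('n')): buffer="sssfffnnnie" (len 11), cursors c1@9 c2@9 c3@9, authorship 123123123..
After op 5 (move_left): buffer="sssfffnnnie" (len 11), cursors c1@8 c2@8 c3@8, authorship 123123123..
After op 6 (insert('b')): buffer="sssfffnnbbbnie" (len 14), cursors c1@11 c2@11 c3@11, authorship 123123121233..

Answer: sssfffnnbbbnie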